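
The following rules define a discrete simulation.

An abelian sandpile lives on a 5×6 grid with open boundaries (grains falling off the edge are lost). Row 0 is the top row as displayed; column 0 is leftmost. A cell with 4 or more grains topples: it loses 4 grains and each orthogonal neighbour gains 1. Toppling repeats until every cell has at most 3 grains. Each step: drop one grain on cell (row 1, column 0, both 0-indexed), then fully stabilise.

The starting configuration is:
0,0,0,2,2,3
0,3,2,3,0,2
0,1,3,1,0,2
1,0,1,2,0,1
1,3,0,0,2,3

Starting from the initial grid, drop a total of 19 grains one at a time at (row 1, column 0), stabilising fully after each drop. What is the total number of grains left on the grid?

49

t=0: 0,0,0,2,2,3
0,3,2,3,0,2
0,1,3,1,0,2
1,0,1,2,0,1
1,3,0,0,2,3
t=1: 0,0,0,2,2,3
1,3,2,3,0,2
0,1,3,1,0,2
1,0,1,2,0,1
1,3,0,0,2,3
t=2: 0,0,0,2,2,3
2,3,2,3,0,2
0,1,3,1,0,2
1,0,1,2,0,1
1,3,0,0,2,3
t=3: 0,0,0,2,2,3
3,3,2,3,0,2
0,1,3,1,0,2
1,0,1,2,0,1
1,3,0,0,2,3
t=4: 1,1,0,2,2,3
1,0,3,3,0,2
1,2,3,1,0,2
1,0,1,2,0,1
1,3,0,0,2,3
t=5: 1,1,0,2,2,3
2,0,3,3,0,2
1,2,3,1,0,2
1,0,1,2,0,1
1,3,0,0,2,3
t=6: 1,1,0,2,2,3
3,0,3,3,0,2
1,2,3,1,0,2
1,0,1,2,0,1
1,3,0,0,2,3
t=7: 2,1,0,2,2,3
0,1,3,3,0,2
2,2,3,1,0,2
1,0,1,2,0,1
1,3,0,0,2,3
t=8: 2,1,0,2,2,3
1,1,3,3,0,2
2,2,3,1,0,2
1,0,1,2,0,1
1,3,0,0,2,3
t=9: 2,1,0,2,2,3
2,1,3,3,0,2
2,2,3,1,0,2
1,0,1,2,0,1
1,3,0,0,2,3
t=10: 2,1,0,2,2,3
3,1,3,3,0,2
2,2,3,1,0,2
1,0,1,2,0,1
1,3,0,0,2,3
t=11: 3,1,0,2,2,3
0,2,3,3,0,2
3,2,3,1,0,2
1,0,1,2,0,1
1,3,0,0,2,3
t=12: 3,1,0,2,2,3
1,2,3,3,0,2
3,2,3,1,0,2
1,0,1,2,0,1
1,3,0,0,2,3
t=13: 3,1,0,2,2,3
2,2,3,3,0,2
3,2,3,1,0,2
1,0,1,2,0,1
1,3,0,0,2,3
t=14: 3,1,0,2,2,3
3,2,3,3,0,2
3,2,3,1,0,2
1,0,1,2,0,1
1,3,0,0,2,3
t=15: 0,2,0,2,2,3
2,3,3,3,0,2
0,3,3,1,0,2
2,0,1,2,0,1
1,3,0,0,2,3
t=16: 0,2,0,2,2,3
3,3,3,3,0,2
0,3,3,1,0,2
2,0,1,2,0,1
1,3,0,0,2,3
t=17: 1,3,1,3,2,3
1,2,2,0,1,2
2,1,1,3,0,2
2,1,2,2,0,1
1,3,0,0,2,3
t=18: 1,3,1,3,2,3
2,2,2,0,1,2
2,1,1,3,0,2
2,1,2,2,0,1
1,3,0,0,2,3
t=19: 1,3,1,3,2,3
3,2,2,0,1,2
2,1,1,3,0,2
2,1,2,2,0,1
1,3,0,0,2,3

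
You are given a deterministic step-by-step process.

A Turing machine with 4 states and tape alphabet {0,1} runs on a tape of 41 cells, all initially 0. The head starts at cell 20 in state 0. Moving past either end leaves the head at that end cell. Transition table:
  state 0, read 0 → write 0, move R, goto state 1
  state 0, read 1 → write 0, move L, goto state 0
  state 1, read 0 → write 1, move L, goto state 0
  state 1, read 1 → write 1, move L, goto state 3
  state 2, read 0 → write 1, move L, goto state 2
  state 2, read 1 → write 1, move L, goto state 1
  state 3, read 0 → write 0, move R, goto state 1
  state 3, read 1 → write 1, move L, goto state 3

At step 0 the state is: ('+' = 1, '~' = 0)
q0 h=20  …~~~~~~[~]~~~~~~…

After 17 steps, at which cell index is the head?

21

step 0: q0 h=20  …~~~~~~[~]~~~~~~…
step 1: q1 h=21  …~~~~~~[~]~~~~~~…
step 2: q0 h=20  …~~~~~~[~]+~~~~~…
step 3: q1 h=21  …~~~~~~[+]~~~~~~…
step 4: q3 h=20  …~~~~~~[~]+~~~~~…
step 5: q1 h=21  …~~~~~~[+]~~~~~~…
step 6: q3 h=20  …~~~~~~[~]+~~~~~…
step 7: q1 h=21  …~~~~~~[+]~~~~~~…
step 8: q3 h=20  …~~~~~~[~]+~~~~~…
step 9: q1 h=21  …~~~~~~[+]~~~~~~…
step 10: q3 h=20  …~~~~~~[~]+~~~~~…
step 11: q1 h=21  …~~~~~~[+]~~~~~~…
step 12: q3 h=20  …~~~~~~[~]+~~~~~…
step 13: q1 h=21  …~~~~~~[+]~~~~~~…
step 14: q3 h=20  …~~~~~~[~]+~~~~~…
step 15: q1 h=21  …~~~~~~[+]~~~~~~…
step 16: q3 h=20  …~~~~~~[~]+~~~~~…
step 17: q1 h=21  …~~~~~~[+]~~~~~~…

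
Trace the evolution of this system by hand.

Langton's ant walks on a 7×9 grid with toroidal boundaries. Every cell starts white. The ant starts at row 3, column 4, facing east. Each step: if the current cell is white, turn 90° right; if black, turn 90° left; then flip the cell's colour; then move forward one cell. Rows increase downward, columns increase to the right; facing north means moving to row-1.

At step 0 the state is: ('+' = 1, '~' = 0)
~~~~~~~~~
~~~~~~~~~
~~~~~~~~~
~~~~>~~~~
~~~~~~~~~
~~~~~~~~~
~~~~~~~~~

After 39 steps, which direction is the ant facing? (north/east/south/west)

south

step 0: ~~~~~~~~~
~~~~~~~~~
~~~~~~~~~
~~~~>~~~~
~~~~~~~~~
~~~~~~~~~
~~~~~~~~~
step 1: ~~~~~~~~~
~~~~~~~~~
~~~~~~~~~
~~~~+~~~~
~~~~v~~~~
~~~~~~~~~
~~~~~~~~~
step 2: ~~~~~~~~~
~~~~~~~~~
~~~~~~~~~
~~~~+~~~~
~~~<+~~~~
~~~~~~~~~
~~~~~~~~~
step 3: ~~~~~~~~~
~~~~~~~~~
~~~~~~~~~
~~~^+~~~~
~~~++~~~~
~~~~~~~~~
~~~~~~~~~
step 4: ~~~~~~~~~
~~~~~~~~~
~~~~~~~~~
~~~+>~~~~
~~~++~~~~
~~~~~~~~~
~~~~~~~~~
step 5: ~~~~~~~~~
~~~~~~~~~
~~~~^~~~~
~~~+~~~~~
~~~++~~~~
~~~~~~~~~
~~~~~~~~~
step 6: ~~~~~~~~~
~~~~~~~~~
~~~~+>~~~
~~~+~~~~~
~~~++~~~~
~~~~~~~~~
~~~~~~~~~
step 7: ~~~~~~~~~
~~~~~~~~~
~~~~++~~~
~~~+~v~~~
~~~++~~~~
~~~~~~~~~
~~~~~~~~~
step 8: ~~~~~~~~~
~~~~~~~~~
~~~~++~~~
~~~+<+~~~
~~~++~~~~
~~~~~~~~~
~~~~~~~~~
step 9: ~~~~~~~~~
~~~~~~~~~
~~~~^+~~~
~~~+++~~~
~~~++~~~~
~~~~~~~~~
~~~~~~~~~
step 10: ~~~~~~~~~
~~~~~~~~~
~~~<~+~~~
~~~+++~~~
~~~++~~~~
~~~~~~~~~
~~~~~~~~~
step 11: ~~~~~~~~~
~~~^~~~~~
~~~+~+~~~
~~~+++~~~
~~~++~~~~
~~~~~~~~~
~~~~~~~~~
step 12: ~~~~~~~~~
~~~+>~~~~
~~~+~+~~~
~~~+++~~~
~~~++~~~~
~~~~~~~~~
~~~~~~~~~
step 13: ~~~~~~~~~
~~~++~~~~
~~~+v+~~~
~~~+++~~~
~~~++~~~~
~~~~~~~~~
~~~~~~~~~
step 14: ~~~~~~~~~
~~~++~~~~
~~~<++~~~
~~~+++~~~
~~~++~~~~
~~~~~~~~~
~~~~~~~~~
step 15: ~~~~~~~~~
~~~++~~~~
~~~~++~~~
~~~v++~~~
~~~++~~~~
~~~~~~~~~
~~~~~~~~~
step 16: ~~~~~~~~~
~~~++~~~~
~~~~++~~~
~~~~>+~~~
~~~++~~~~
~~~~~~~~~
~~~~~~~~~
step 17: ~~~~~~~~~
~~~++~~~~
~~~~^+~~~
~~~~~+~~~
~~~++~~~~
~~~~~~~~~
~~~~~~~~~
step 18: ~~~~~~~~~
~~~++~~~~
~~~<~+~~~
~~~~~+~~~
~~~++~~~~
~~~~~~~~~
~~~~~~~~~
step 19: ~~~~~~~~~
~~~^+~~~~
~~~+~+~~~
~~~~~+~~~
~~~++~~~~
~~~~~~~~~
~~~~~~~~~
step 20: ~~~~~~~~~
~~<~+~~~~
~~~+~+~~~
~~~~~+~~~
~~~++~~~~
~~~~~~~~~
~~~~~~~~~
step 21: ~~^~~~~~~
~~+~+~~~~
~~~+~+~~~
~~~~~+~~~
~~~++~~~~
~~~~~~~~~
~~~~~~~~~
step 22: ~~+>~~~~~
~~+~+~~~~
~~~+~+~~~
~~~~~+~~~
~~~++~~~~
~~~~~~~~~
~~~~~~~~~
step 23: ~~++~~~~~
~~+v+~~~~
~~~+~+~~~
~~~~~+~~~
~~~++~~~~
~~~~~~~~~
~~~~~~~~~
step 24: ~~++~~~~~
~~<++~~~~
~~~+~+~~~
~~~~~+~~~
~~~++~~~~
~~~~~~~~~
~~~~~~~~~
step 25: ~~++~~~~~
~~~++~~~~
~~v+~+~~~
~~~~~+~~~
~~~++~~~~
~~~~~~~~~
~~~~~~~~~
step 26: ~~++~~~~~
~~~++~~~~
~<++~+~~~
~~~~~+~~~
~~~++~~~~
~~~~~~~~~
~~~~~~~~~
step 27: ~~++~~~~~
~^~++~~~~
~+++~+~~~
~~~~~+~~~
~~~++~~~~
~~~~~~~~~
~~~~~~~~~
step 28: ~~++~~~~~
~+>++~~~~
~+++~+~~~
~~~~~+~~~
~~~++~~~~
~~~~~~~~~
~~~~~~~~~
step 29: ~~++~~~~~
~++++~~~~
~+v+~+~~~
~~~~~+~~~
~~~++~~~~
~~~~~~~~~
~~~~~~~~~
step 30: ~~++~~~~~
~++++~~~~
~+~>~+~~~
~~~~~+~~~
~~~++~~~~
~~~~~~~~~
~~~~~~~~~
step 31: ~~++~~~~~
~++^+~~~~
~+~~~+~~~
~~~~~+~~~
~~~++~~~~
~~~~~~~~~
~~~~~~~~~
step 32: ~~++~~~~~
~+<~+~~~~
~+~~~+~~~
~~~~~+~~~
~~~++~~~~
~~~~~~~~~
~~~~~~~~~
step 33: ~~++~~~~~
~+~~+~~~~
~+v~~+~~~
~~~~~+~~~
~~~++~~~~
~~~~~~~~~
~~~~~~~~~
step 34: ~~++~~~~~
~+~~+~~~~
~<+~~+~~~
~~~~~+~~~
~~~++~~~~
~~~~~~~~~
~~~~~~~~~
step 35: ~~++~~~~~
~+~~+~~~~
~~+~~+~~~
~v~~~+~~~
~~~++~~~~
~~~~~~~~~
~~~~~~~~~
step 36: ~~++~~~~~
~+~~+~~~~
~~+~~+~~~
<+~~~+~~~
~~~++~~~~
~~~~~~~~~
~~~~~~~~~
step 37: ~~++~~~~~
~+~~+~~~~
^~+~~+~~~
++~~~+~~~
~~~++~~~~
~~~~~~~~~
~~~~~~~~~
step 38: ~~++~~~~~
~+~~+~~~~
+>+~~+~~~
++~~~+~~~
~~~++~~~~
~~~~~~~~~
~~~~~~~~~
step 39: ~~++~~~~~
~+~~+~~~~
+++~~+~~~
+v~~~+~~~
~~~++~~~~
~~~~~~~~~
~~~~~~~~~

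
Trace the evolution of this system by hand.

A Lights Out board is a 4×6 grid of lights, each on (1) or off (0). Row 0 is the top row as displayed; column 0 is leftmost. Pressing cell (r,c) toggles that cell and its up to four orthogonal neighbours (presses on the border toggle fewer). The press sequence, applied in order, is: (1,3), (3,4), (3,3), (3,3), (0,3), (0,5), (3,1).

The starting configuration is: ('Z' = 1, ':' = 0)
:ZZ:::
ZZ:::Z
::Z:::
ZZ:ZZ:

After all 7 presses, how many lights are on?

[0] :ZZ:::
ZZ:::Z
::Z:::
ZZ:ZZ:
[1] :ZZZ::
ZZZZZZ
::ZZ::
ZZ:ZZ:
[2] :ZZZ::
ZZZZZZ
::ZZZ:
ZZ:::Z
[3] :ZZZ::
ZZZZZZ
::Z:Z:
ZZZZZZ
[4] :ZZZ::
ZZZZZZ
::ZZZ:
ZZ:::Z
[5] :Z::Z:
ZZZ:ZZ
::ZZZ:
ZZ:::Z
[6] :Z:::Z
ZZZ:Z:
::ZZZ:
ZZ:::Z
[7] :Z:::Z
ZZZ:Z:
:ZZZZ:
::Z::Z

12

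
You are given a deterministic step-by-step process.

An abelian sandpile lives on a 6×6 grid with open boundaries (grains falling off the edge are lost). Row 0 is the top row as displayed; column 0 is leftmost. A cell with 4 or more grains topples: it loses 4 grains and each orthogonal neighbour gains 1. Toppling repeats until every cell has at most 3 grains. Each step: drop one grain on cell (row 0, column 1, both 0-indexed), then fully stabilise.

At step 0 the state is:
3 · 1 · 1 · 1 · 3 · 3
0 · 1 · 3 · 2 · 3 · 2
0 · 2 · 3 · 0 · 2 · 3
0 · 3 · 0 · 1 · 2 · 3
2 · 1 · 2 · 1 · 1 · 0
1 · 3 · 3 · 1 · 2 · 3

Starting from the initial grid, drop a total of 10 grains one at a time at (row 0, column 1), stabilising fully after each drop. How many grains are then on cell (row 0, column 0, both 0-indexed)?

2

0) 3 · 1 · 1 · 1 · 3 · 3
0 · 1 · 3 · 2 · 3 · 2
0 · 2 · 3 · 0 · 2 · 3
0 · 3 · 0 · 1 · 2 · 3
2 · 1 · 2 · 1 · 1 · 0
1 · 3 · 3 · 1 · 2 · 3
1) 3 · 2 · 1 · 1 · 3 · 3
0 · 1 · 3 · 2 · 3 · 2
0 · 2 · 3 · 0 · 2 · 3
0 · 3 · 0 · 1 · 2 · 3
2 · 1 · 2 · 1 · 1 · 0
1 · 3 · 3 · 1 · 2 · 3
2) 3 · 3 · 1 · 1 · 3 · 3
0 · 1 · 3 · 2 · 3 · 2
0 · 2 · 3 · 0 · 2 · 3
0 · 3 · 0 · 1 · 2 · 3
2 · 1 · 2 · 1 · 1 · 0
1 · 3 · 3 · 1 · 2 · 3
3) 0 · 1 · 2 · 1 · 3 · 3
1 · 2 · 3 · 2 · 3 · 2
0 · 2 · 3 · 0 · 2 · 3
0 · 3 · 0 · 1 · 2 · 3
2 · 1 · 2 · 1 · 1 · 0
1 · 3 · 3 · 1 · 2 · 3
4) 0 · 2 · 2 · 1 · 3 · 3
1 · 2 · 3 · 2 · 3 · 2
0 · 2 · 3 · 0 · 2 · 3
0 · 3 · 0 · 1 · 2 · 3
2 · 1 · 2 · 1 · 1 · 0
1 · 3 · 3 · 1 · 2 · 3
5) 0 · 3 · 2 · 1 · 3 · 3
1 · 2 · 3 · 2 · 3 · 2
0 · 2 · 3 · 0 · 2 · 3
0 · 3 · 0 · 1 · 2 · 3
2 · 1 · 2 · 1 · 1 · 0
1 · 3 · 3 · 1 · 2 · 3
6) 1 · 0 · 3 · 1 · 3 · 3
1 · 3 · 3 · 2 · 3 · 2
0 · 2 · 3 · 0 · 2 · 3
0 · 3 · 0 · 1 · 2 · 3
2 · 1 · 2 · 1 · 1 · 0
1 · 3 · 3 · 1 · 2 · 3
7) 1 · 1 · 3 · 1 · 3 · 3
1 · 3 · 3 · 2 · 3 · 2
0 · 2 · 3 · 0 · 2 · 3
0 · 3 · 0 · 1 · 2 · 3
2 · 1 · 2 · 1 · 1 · 0
1 · 3 · 3 · 1 · 2 · 3
8) 1 · 2 · 3 · 1 · 3 · 3
1 · 3 · 3 · 2 · 3 · 2
0 · 2 · 3 · 0 · 2 · 3
0 · 3 · 0 · 1 · 2 · 3
2 · 1 · 2 · 1 · 1 · 0
1 · 3 · 3 · 1 · 2 · 3
9) 1 · 3 · 3 · 1 · 3 · 3
1 · 3 · 3 · 2 · 3 · 2
0 · 2 · 3 · 0 · 2 · 3
0 · 3 · 0 · 1 · 2 · 3
2 · 1 · 2 · 1 · 1 · 0
1 · 3 · 3 · 1 · 2 · 3
10) 2 · 2 · 1 · 2 · 3 · 3
2 · 2 · 2 · 3 · 3 · 2
1 · 1 · 1 · 1 · 2 · 3
1 · 0 · 2 · 1 · 2 · 3
2 · 2 · 2 · 1 · 1 · 0
1 · 3 · 3 · 1 · 2 · 3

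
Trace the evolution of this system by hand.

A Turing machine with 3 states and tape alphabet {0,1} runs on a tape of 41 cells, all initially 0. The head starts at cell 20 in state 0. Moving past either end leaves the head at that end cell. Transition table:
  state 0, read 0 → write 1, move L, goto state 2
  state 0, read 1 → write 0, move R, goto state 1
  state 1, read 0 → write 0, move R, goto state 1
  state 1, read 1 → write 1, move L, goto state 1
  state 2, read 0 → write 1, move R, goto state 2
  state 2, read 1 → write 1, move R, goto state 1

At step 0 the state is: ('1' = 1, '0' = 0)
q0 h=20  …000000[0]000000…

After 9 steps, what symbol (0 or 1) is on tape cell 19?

[0] q0 h=20  …000000[0]000000…
[1] q2 h=19  …000000[0]100000…
[2] q2 h=20  …000001[1]000000…
[3] q1 h=21  …000011[0]000000…
[4] q1 h=22  …000110[0]000000…
[5] q1 h=23  …001100[0]000000…
[6] q1 h=24  …011000[0]000000…
[7] q1 h=25  …110000[0]000000…
[8] q1 h=26  …100000[0]000000…
[9] q1 h=27  …000000[0]000000…

1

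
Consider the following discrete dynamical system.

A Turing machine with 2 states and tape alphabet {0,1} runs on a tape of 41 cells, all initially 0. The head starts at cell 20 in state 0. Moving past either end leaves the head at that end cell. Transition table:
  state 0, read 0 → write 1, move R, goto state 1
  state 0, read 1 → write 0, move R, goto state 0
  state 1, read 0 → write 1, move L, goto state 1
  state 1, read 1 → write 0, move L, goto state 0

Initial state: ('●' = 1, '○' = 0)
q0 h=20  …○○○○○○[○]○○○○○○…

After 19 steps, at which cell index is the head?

0) q0 h=20  …○○○○○○[○]○○○○○○…
1) q1 h=21  …○○○○○●[○]○○○○○○…
2) q1 h=20  …○○○○○○[●]●○○○○○…
3) q0 h=19  …○○○○○○[○]○●○○○○…
4) q1 h=20  …○○○○○●[○]●○○○○○…
5) q1 h=19  …○○○○○○[●]●●○○○○…
6) q0 h=18  …○○○○○○[○]○●●○○○…
7) q1 h=19  …○○○○○●[○]●●○○○○…
8) q1 h=18  …○○○○○○[●]●●●○○○…
9) q0 h=17  …○○○○○○[○]○●●●○○…
10) q1 h=18  …○○○○○●[○]●●●○○○…
11) q1 h=17  …○○○○○○[●]●●●●○○…
12) q0 h=16  …○○○○○○[○]○●●●●○…
13) q1 h=17  …○○○○○●[○]●●●●○○…
14) q1 h=16  …○○○○○○[●]●●●●●○…
15) q0 h=15  …○○○○○○[○]○●●●●●…
16) q1 h=16  …○○○○○●[○]●●●●●○…
17) q1 h=15  …○○○○○○[●]●●●●●●…
18) q0 h=14  …○○○○○○[○]○●●●●●…
19) q1 h=15  …○○○○○●[○]●●●●●●…

15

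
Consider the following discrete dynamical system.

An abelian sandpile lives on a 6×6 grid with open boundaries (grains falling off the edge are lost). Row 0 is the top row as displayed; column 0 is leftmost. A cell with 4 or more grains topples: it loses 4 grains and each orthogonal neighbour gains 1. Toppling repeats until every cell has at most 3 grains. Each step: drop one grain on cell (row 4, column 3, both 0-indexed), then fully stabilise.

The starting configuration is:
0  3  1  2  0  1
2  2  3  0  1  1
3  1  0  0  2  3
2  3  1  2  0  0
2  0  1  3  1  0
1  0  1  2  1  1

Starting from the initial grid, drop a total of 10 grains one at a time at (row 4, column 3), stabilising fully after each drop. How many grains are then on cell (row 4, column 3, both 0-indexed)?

1

gen 0: 0  3  1  2  0  1
2  2  3  0  1  1
3  1  0  0  2  3
2  3  1  2  0  0
2  0  1  3  1  0
1  0  1  2  1  1
gen 1: 0  3  1  2  0  1
2  2  3  0  1  1
3  1  0  0  2  3
2  3  1  3  0  0
2  0  2  0  2  0
1  0  1  3  1  1
gen 2: 0  3  1  2  0  1
2  2  3  0  1  1
3  1  0  0  2  3
2  3  1  3  0  0
2  0  2  1  2  0
1  0  1  3  1  1
gen 3: 0  3  1  2  0  1
2  2  3  0  1  1
3  1  0  0  2  3
2  3  1  3  0  0
2  0  2  2  2  0
1  0  1  3  1  1
gen 4: 0  3  1  2  0  1
2  2  3  0  1  1
3  1  0  0  2  3
2  3  1  3  0  0
2  0  2  3  2  0
1  0  1  3  1  1
gen 5: 0  3  1  2  0  1
2  2  3  0  1  1
3  1  0  1  2  3
2  3  2  0  1  0
2  0  3  2  3  0
1  0  2  0  2  1
gen 6: 0  3  1  2  0  1
2  2  3  0  1  1
3  1  0  1  2  3
2  3  2  0  1  0
2  0  3  3  3  0
1  0  2  0  2  1
gen 7: 0  3  1  2  0  1
2  2  3  0  1  1
3  1  0  1  2  3
2  3  3  1  2  0
2  1  0  2  0  1
1  0  3  1  3  1
gen 8: 0  3  1  2  0  1
2  2  3  0  1  1
3  1  0  1  2  3
2  3  3  1  2  0
2  1  0  3  0  1
1  0  3  1  3  1
gen 9: 0  3  1  2  0  1
2  2  3  0  1  1
3  1  0  1  2  3
2  3  3  2  2  0
2  1  1  0  1  1
1  0  3  2  3  1
gen 10: 0  3  1  2  0  1
2  2  3  0  1  1
3  1  0  1  2  3
2  3  3  2  2  0
2  1  1  1  1  1
1  0  3  2  3  1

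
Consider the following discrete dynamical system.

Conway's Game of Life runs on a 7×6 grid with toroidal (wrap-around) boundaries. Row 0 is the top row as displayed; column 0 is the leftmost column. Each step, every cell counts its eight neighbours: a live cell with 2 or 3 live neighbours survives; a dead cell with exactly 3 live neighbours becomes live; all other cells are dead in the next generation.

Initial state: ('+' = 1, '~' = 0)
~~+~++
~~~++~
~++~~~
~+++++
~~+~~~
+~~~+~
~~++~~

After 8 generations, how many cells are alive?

0) ~~+~++
~~~++~
~++~~~
~+++++
~~+~~~
+~~~+~
~~++~~
1) ~~+~~+
~+~~++
++~~~+
+~~~+~
+~+~~~
~++~~~
~++~~~
2) ~~++++
~++~+~
~+~~~~
~~~~~~
+~++~+
+~~+~~
+~~+~~
3) +~~~~+
++~~++
~++~~~
+++~~~
++++++
+~~+~~
++~~~~
4) ~~~~+~
~~+~+~
~~~+~~
~~~~+~
~~~~+~
~~~+~~
~+~~~~
5) ~~~+~~
~~~~+~
~~~++~
~~~++~
~~~++~
~~~~~~
~~~~~~
6) ~~~~~~
~~~~+~
~~~~~+
~~+~~+
~~~++~
~~~~~~
~~~~~~
7) ~~~~~~
~~~~~~
~~~~++
~~~+~+
~~~++~
~~~~~~
~~~~~~
8) ~~~~~~
~~~~~~
~~~~++
~~~+~+
~~~++~
~~~~~~
~~~~~~

6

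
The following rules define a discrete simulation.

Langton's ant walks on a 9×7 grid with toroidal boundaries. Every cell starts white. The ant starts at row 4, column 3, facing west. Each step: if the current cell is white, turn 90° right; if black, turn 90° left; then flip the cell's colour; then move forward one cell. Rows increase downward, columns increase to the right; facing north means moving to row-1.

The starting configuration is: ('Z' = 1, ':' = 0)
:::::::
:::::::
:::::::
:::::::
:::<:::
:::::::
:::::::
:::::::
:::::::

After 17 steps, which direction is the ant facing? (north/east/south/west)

t=0: :::::::
:::::::
:::::::
:::::::
:::<:::
:::::::
:::::::
:::::::
:::::::
t=1: :::::::
:::::::
:::::::
:::^:::
:::Z:::
:::::::
:::::::
:::::::
:::::::
t=2: :::::::
:::::::
:::::::
:::Z>::
:::Z:::
:::::::
:::::::
:::::::
:::::::
t=3: :::::::
:::::::
:::::::
:::ZZ::
:::Zv::
:::::::
:::::::
:::::::
:::::::
t=4: :::::::
:::::::
:::::::
:::ZZ::
:::<Z::
:::::::
:::::::
:::::::
:::::::
t=5: :::::::
:::::::
:::::::
:::ZZ::
::::Z::
:::v:::
:::::::
:::::::
:::::::
t=6: :::::::
:::::::
:::::::
:::ZZ::
::::Z::
::<Z:::
:::::::
:::::::
:::::::
t=7: :::::::
:::::::
:::::::
:::ZZ::
::^:Z::
::ZZ:::
:::::::
:::::::
:::::::
t=8: :::::::
:::::::
:::::::
:::ZZ::
::Z>Z::
::ZZ:::
:::::::
:::::::
:::::::
t=9: :::::::
:::::::
:::::::
:::ZZ::
::ZZZ::
::Zv:::
:::::::
:::::::
:::::::
t=10: :::::::
:::::::
:::::::
:::ZZ::
::ZZZ::
::Z:>::
:::::::
:::::::
:::::::
t=11: :::::::
:::::::
:::::::
:::ZZ::
::ZZZ::
::Z:Z::
::::v::
:::::::
:::::::
t=12: :::::::
:::::::
:::::::
:::ZZ::
::ZZZ::
::Z:Z::
:::<Z::
:::::::
:::::::
t=13: :::::::
:::::::
:::::::
:::ZZ::
::ZZZ::
::Z^Z::
:::ZZ::
:::::::
:::::::
t=14: :::::::
:::::::
:::::::
:::ZZ::
::ZZZ::
::ZZ>::
:::ZZ::
:::::::
:::::::
t=15: :::::::
:::::::
:::::::
:::ZZ::
::ZZ^::
::ZZ:::
:::ZZ::
:::::::
:::::::
t=16: :::::::
:::::::
:::::::
:::ZZ::
::Z<:::
::ZZ:::
:::ZZ::
:::::::
:::::::
t=17: :::::::
:::::::
:::::::
:::ZZ::
::Z::::
::Zv:::
:::ZZ::
:::::::
:::::::

south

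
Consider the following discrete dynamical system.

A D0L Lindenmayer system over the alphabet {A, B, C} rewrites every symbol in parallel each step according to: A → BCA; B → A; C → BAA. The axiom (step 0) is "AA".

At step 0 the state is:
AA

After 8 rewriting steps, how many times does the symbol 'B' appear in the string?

816

k=0  AA
k=1  BCABCA
k=2  ABAABCAABAABCA
k=3  BCAABCABCAABAABCABCAABCABCAABAABCA
k=4  ABAABCABCAABAABCAABAABCABCAABCABCAABAABCAABAABCABCAABAABCAABAABCABCAABCABCAABAABCA
k=5  BCAABCABCAABAABCAABAABCABCAABCABCAABAABCABCAABCABCAABAABCA…BCAABCABCAABAABCAABAABCABCAABAABCAABAABCABCAABCABCAABAABCA  (len 198)
k=6  ABAABCABCAABAABCAABAABCABCAABCABCAABAABCABCAABCABCAABAABCA…BCAABCABCAABAABCAABAABCABCAABAABCAABAABCABCAABCABCAABAABCA  (len 478)
k=7  BCAABCABCAABAABCAABAABCABCAABCABCAABAABCABCAABCABCAABAABCA…BCAABCABCAABAABCAABAABCABCAABAABCAABAABCABCAABCABCAABAABCA  (len 1154)
k=8  ABAABCABCAABAABCAABAABCABCAABCABCAABAABCABCAABCABCAABAABCA…BCAABCABCAABAABCAABAABCABCAABAABCAABAABCABCAABCABCAABAABCA  (len 2786)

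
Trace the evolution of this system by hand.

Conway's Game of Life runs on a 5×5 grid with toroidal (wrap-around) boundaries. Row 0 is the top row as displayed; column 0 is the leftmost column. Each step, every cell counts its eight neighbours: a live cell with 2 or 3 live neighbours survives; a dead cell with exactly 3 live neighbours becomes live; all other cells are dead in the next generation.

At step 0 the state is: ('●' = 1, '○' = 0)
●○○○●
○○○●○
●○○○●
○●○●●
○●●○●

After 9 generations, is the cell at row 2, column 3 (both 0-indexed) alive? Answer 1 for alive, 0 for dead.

k=0  ●○○○●
○○○●○
●○○○●
○●○●●
○●●○●
k=1  ●●●○●
○○○●○
●○●○○
○●○○○
○●●○○
k=2  ●○○○●
○○○●○
○●●○○
●○○○○
○○○●○
k=3  ○○○●●
●●●●●
○●●○○
○●●○○
●○○○○
k=4  ○○○○○
○○○○○
○○○○●
●○●○○
●●●●●
k=5  ●●●●●
○○○○○
○○○○○
○○●○○
●○●●●
k=6  ○○○○○
●●●●●
○○○○○
○●●○●
○○○○○
k=7  ●●●●●
●●●●●
○○○○○
○○○○○
○○○○○
k=8  ○○○○○
○○○○○
●●●●●
○○○○○
●●●●●
k=9  ●●●●●
●●●●●
●●●●●
○○○○○
●●●●●

1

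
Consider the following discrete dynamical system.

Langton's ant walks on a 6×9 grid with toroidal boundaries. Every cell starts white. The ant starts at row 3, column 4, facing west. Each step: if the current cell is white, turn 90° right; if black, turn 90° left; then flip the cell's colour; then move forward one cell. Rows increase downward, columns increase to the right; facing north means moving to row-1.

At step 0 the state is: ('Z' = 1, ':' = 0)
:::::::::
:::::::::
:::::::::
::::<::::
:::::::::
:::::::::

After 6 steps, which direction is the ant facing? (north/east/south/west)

k=0  :::::::::
:::::::::
:::::::::
::::<::::
:::::::::
:::::::::
k=1  :::::::::
:::::::::
::::^::::
::::Z::::
:::::::::
:::::::::
k=2  :::::::::
:::::::::
::::Z>:::
::::Z::::
:::::::::
:::::::::
k=3  :::::::::
:::::::::
::::ZZ:::
::::Zv:::
:::::::::
:::::::::
k=4  :::::::::
:::::::::
::::ZZ:::
::::<Z:::
:::::::::
:::::::::
k=5  :::::::::
:::::::::
::::ZZ:::
:::::Z:::
::::v::::
:::::::::
k=6  :::::::::
:::::::::
::::ZZ:::
:::::Z:::
:::<Z::::
:::::::::

west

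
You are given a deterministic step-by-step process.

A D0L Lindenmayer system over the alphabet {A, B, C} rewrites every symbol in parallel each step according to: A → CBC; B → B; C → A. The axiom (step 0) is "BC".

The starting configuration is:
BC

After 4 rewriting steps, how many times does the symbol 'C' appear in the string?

gen 0: BC
gen 1: BA
gen 2: BCBC
gen 3: BABA
gen 4: BCBCBCBC

4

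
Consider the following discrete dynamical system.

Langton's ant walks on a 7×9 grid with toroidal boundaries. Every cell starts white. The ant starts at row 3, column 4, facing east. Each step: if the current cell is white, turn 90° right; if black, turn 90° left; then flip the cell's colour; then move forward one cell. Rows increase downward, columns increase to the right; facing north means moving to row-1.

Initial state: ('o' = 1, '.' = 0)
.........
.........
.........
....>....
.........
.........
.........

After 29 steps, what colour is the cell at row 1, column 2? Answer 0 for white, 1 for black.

gen 0: .........
.........
.........
....>....
.........
.........
.........
gen 1: .........
.........
.........
....o....
....v....
.........
.........
gen 2: .........
.........
.........
....o....
...<o....
.........
.........
gen 3: .........
.........
.........
...^o....
...oo....
.........
.........
gen 4: .........
.........
.........
...o>....
...oo....
.........
.........
gen 5: .........
.........
....^....
...o.....
...oo....
.........
.........
gen 6: .........
.........
....o>...
...o.....
...oo....
.........
.........
gen 7: .........
.........
....oo...
...o.v...
...oo....
.........
.........
gen 8: .........
.........
....oo...
...o<o...
...oo....
.........
.........
gen 9: .........
.........
....^o...
...ooo...
...oo....
.........
.........
gen 10: .........
.........
...<.o...
...ooo...
...oo....
.........
.........
gen 11: .........
...^.....
...o.o...
...ooo...
...oo....
.........
.........
gen 12: .........
...o>....
...o.o...
...ooo...
...oo....
.........
.........
gen 13: .........
...oo....
...ovo...
...ooo...
...oo....
.........
.........
gen 14: .........
...oo....
...<oo...
...ooo...
...oo....
.........
.........
gen 15: .........
...oo....
....oo...
...voo...
...oo....
.........
.........
gen 16: .........
...oo....
....oo...
....>o...
...oo....
.........
.........
gen 17: .........
...oo....
....^o...
.....o...
...oo....
.........
.........
gen 18: .........
...oo....
...<.o...
.....o...
...oo....
.........
.........
gen 19: .........
...^o....
...o.o...
.....o...
...oo....
.........
.........
gen 20: .........
..<.o....
...o.o...
.....o...
...oo....
.........
.........
gen 21: ..^......
..o.o....
...o.o...
.....o...
...oo....
.........
.........
gen 22: ..o>.....
..o.o....
...o.o...
.....o...
...oo....
.........
.........
gen 23: ..oo.....
..ovo....
...o.o...
.....o...
...oo....
.........
.........
gen 24: ..oo.....
..<oo....
...o.o...
.....o...
...oo....
.........
.........
gen 25: ..oo.....
...oo....
..vo.o...
.....o...
...oo....
.........
.........
gen 26: ..oo.....
...oo....
.<oo.o...
.....o...
...oo....
.........
.........
gen 27: ..oo.....
.^.oo....
.ooo.o...
.....o...
...oo....
.........
.........
gen 28: ..oo.....
.o>oo....
.ooo.o...
.....o...
...oo....
.........
.........
gen 29: ..oo.....
.oooo....
.ovo.o...
.....o...
...oo....
.........
.........

1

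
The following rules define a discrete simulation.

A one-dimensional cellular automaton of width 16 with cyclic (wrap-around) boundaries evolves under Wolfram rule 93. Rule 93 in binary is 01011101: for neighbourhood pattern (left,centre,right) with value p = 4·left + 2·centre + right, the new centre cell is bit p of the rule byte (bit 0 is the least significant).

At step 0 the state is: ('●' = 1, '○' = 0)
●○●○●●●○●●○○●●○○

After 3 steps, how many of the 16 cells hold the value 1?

gen 0: ●○●○●●●○●●○○●●○○
gen 1: ●○●○●○●○●●●○●●●○
gen 2: ●○●○●○●○●○●○●○●○
gen 3: ●○●○●○●○●○●○●○●○

8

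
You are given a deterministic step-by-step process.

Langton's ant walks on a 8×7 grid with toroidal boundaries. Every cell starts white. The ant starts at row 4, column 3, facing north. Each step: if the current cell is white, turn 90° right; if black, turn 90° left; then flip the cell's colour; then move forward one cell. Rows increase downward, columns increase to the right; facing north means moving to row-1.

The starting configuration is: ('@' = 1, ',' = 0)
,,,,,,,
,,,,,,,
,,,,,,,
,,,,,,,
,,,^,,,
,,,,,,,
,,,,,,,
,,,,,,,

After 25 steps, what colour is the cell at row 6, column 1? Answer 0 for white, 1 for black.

0

step 0: ,,,,,,,
,,,,,,,
,,,,,,,
,,,,,,,
,,,^,,,
,,,,,,,
,,,,,,,
,,,,,,,
step 1: ,,,,,,,
,,,,,,,
,,,,,,,
,,,,,,,
,,,@>,,
,,,,,,,
,,,,,,,
,,,,,,,
step 2: ,,,,,,,
,,,,,,,
,,,,,,,
,,,,,,,
,,,@@,,
,,,,v,,
,,,,,,,
,,,,,,,
step 3: ,,,,,,,
,,,,,,,
,,,,,,,
,,,,,,,
,,,@@,,
,,,<@,,
,,,,,,,
,,,,,,,
step 4: ,,,,,,,
,,,,,,,
,,,,,,,
,,,,,,,
,,,^@,,
,,,@@,,
,,,,,,,
,,,,,,,
step 5: ,,,,,,,
,,,,,,,
,,,,,,,
,,,,,,,
,,<,@,,
,,,@@,,
,,,,,,,
,,,,,,,
step 6: ,,,,,,,
,,,,,,,
,,,,,,,
,,^,,,,
,,@,@,,
,,,@@,,
,,,,,,,
,,,,,,,
step 7: ,,,,,,,
,,,,,,,
,,,,,,,
,,@>,,,
,,@,@,,
,,,@@,,
,,,,,,,
,,,,,,,
step 8: ,,,,,,,
,,,,,,,
,,,,,,,
,,@@,,,
,,@v@,,
,,,@@,,
,,,,,,,
,,,,,,,
step 9: ,,,,,,,
,,,,,,,
,,,,,,,
,,@@,,,
,,<@@,,
,,,@@,,
,,,,,,,
,,,,,,,
step 10: ,,,,,,,
,,,,,,,
,,,,,,,
,,@@,,,
,,,@@,,
,,v@@,,
,,,,,,,
,,,,,,,
step 11: ,,,,,,,
,,,,,,,
,,,,,,,
,,@@,,,
,,,@@,,
,<@@@,,
,,,,,,,
,,,,,,,
step 12: ,,,,,,,
,,,,,,,
,,,,,,,
,,@@,,,
,^,@@,,
,@@@@,,
,,,,,,,
,,,,,,,
step 13: ,,,,,,,
,,,,,,,
,,,,,,,
,,@@,,,
,@>@@,,
,@@@@,,
,,,,,,,
,,,,,,,
step 14: ,,,,,,,
,,,,,,,
,,,,,,,
,,@@,,,
,@@@@,,
,@v@@,,
,,,,,,,
,,,,,,,
step 15: ,,,,,,,
,,,,,,,
,,,,,,,
,,@@,,,
,@@@@,,
,@,>@,,
,,,,,,,
,,,,,,,
step 16: ,,,,,,,
,,,,,,,
,,,,,,,
,,@@,,,
,@@^@,,
,@,,@,,
,,,,,,,
,,,,,,,
step 17: ,,,,,,,
,,,,,,,
,,,,,,,
,,@@,,,
,@<,@,,
,@,,@,,
,,,,,,,
,,,,,,,
step 18: ,,,,,,,
,,,,,,,
,,,,,,,
,,@@,,,
,@,,@,,
,@v,@,,
,,,,,,,
,,,,,,,
step 19: ,,,,,,,
,,,,,,,
,,,,,,,
,,@@,,,
,@,,@,,
,<@,@,,
,,,,,,,
,,,,,,,
step 20: ,,,,,,,
,,,,,,,
,,,,,,,
,,@@,,,
,@,,@,,
,,@,@,,
,v,,,,,
,,,,,,,
step 21: ,,,,,,,
,,,,,,,
,,,,,,,
,,@@,,,
,@,,@,,
,,@,@,,
<@,,,,,
,,,,,,,
step 22: ,,,,,,,
,,,,,,,
,,,,,,,
,,@@,,,
,@,,@,,
^,@,@,,
@@,,,,,
,,,,,,,
step 23: ,,,,,,,
,,,,,,,
,,,,,,,
,,@@,,,
,@,,@,,
@>@,@,,
@@,,,,,
,,,,,,,
step 24: ,,,,,,,
,,,,,,,
,,,,,,,
,,@@,,,
,@,,@,,
@@@,@,,
@v,,,,,
,,,,,,,
step 25: ,,,,,,,
,,,,,,,
,,,,,,,
,,@@,,,
,@,,@,,
@@@,@,,
@,>,,,,
,,,,,,,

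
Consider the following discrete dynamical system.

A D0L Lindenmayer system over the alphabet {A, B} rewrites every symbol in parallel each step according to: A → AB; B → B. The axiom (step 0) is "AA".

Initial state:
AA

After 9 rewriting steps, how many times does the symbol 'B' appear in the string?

18

k=0  AA
k=1  ABAB
k=2  ABBABB
k=3  ABBBABBB
k=4  ABBBBABBBB
k=5  ABBBBBABBBBB
k=6  ABBBBBBABBBBBB
k=7  ABBBBBBBABBBBBBB
k=8  ABBBBBBBBABBBBBBBB
k=9  ABBBBBBBBBABBBBBBBBB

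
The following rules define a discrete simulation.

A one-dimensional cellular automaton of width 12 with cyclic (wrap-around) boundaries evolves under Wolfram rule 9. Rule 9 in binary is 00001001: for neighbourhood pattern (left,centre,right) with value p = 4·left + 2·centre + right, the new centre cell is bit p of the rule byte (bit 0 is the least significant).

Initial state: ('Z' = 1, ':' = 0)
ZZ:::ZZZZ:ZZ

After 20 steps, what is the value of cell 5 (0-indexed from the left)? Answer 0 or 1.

1

k=0  ZZ:::ZZZZ:ZZ
k=1  :::Z:Z::::Z:
k=2  ZZ:::::ZZ:::
k=3  Z::ZZZ:Z::Z:
k=4  :::Z::::::::
k=5  ZZ:::ZZZZZZZ
k=6  :::Z:Z::::::
k=7  ZZ:::::ZZZZZ
k=8  :::ZZZ:Z::::
k=9  ZZ:Z:::::ZZZ
k=10  :::::ZZZ:Z::
k=11  ZZZZ:Z:::::Z
k=12  :::::::ZZZ:Z
k=13  :ZZZZZ:Z::::
k=14  :Z:::::::ZZZ
k=15  :::ZZZZZ:Z::
k=16  ZZ:Z:::::::Z
k=17  :::::ZZZZZ:Z
k=18  :ZZZ:Z::::::
k=19  :Z:::::ZZZZZ
k=20  :::ZZZ:Z::::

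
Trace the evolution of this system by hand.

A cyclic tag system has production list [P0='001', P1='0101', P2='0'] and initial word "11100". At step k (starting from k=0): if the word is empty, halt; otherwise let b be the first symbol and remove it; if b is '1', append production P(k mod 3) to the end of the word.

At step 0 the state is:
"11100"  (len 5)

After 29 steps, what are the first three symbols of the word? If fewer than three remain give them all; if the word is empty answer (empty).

gen 0: "11100"  (len 5)
gen 1: "1100001"  (len 7)
gen 2: "1000010101"  (len 10)
gen 3: "0000101010"  (len 10)
gen 4: "000101010"  (len 9)
gen 5: "00101010"  (len 8)
gen 6: "0101010"  (len 7)
gen 7: "101010"  (len 6)
gen 8: "010100101"  (len 9)
gen 9: "10100101"  (len 8)
gen 10: "0100101001"  (len 10)
gen 11: "100101001"  (len 9)
gen 12: "001010010"  (len 9)
gen 13: "01010010"  (len 8)
gen 14: "1010010"  (len 7)
gen 15: "0100100"  (len 7)
gen 16: "100100"  (len 6)
gen 17: "001000101"  (len 9)
gen 18: "01000101"  (len 8)
gen 19: "1000101"  (len 7)
gen 20: "0001010101"  (len 10)
gen 21: "001010101"  (len 9)
gen 22: "01010101"  (len 8)
gen 23: "1010101"  (len 7)
gen 24: "0101010"  (len 7)
gen 25: "101010"  (len 6)
gen 26: "010100101"  (len 9)
gen 27: "10100101"  (len 8)
gen 28: "0100101001"  (len 10)
gen 29: "100101001"  (len 9)

100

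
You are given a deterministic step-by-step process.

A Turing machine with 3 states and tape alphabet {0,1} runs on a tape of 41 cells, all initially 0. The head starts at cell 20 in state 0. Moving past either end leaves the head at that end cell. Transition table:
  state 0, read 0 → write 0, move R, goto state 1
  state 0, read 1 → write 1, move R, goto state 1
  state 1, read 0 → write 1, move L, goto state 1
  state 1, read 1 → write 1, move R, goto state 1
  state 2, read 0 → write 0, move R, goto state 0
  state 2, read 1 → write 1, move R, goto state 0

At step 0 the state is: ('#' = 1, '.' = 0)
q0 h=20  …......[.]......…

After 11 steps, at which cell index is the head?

step 0: q0 h=20  …......[.]......…
step 1: q1 h=21  …......[.]......…
step 2: q1 h=20  …......[.]#.....…
step 3: q1 h=19  …......[.]##....…
step 4: q1 h=18  …......[.]###...…
step 5: q1 h=17  …......[.]####..…
step 6: q1 h=16  …......[.]#####.…
step 7: q1 h=15  …......[.]######…
step 8: q1 h=14  …......[.]######…
step 9: q1 h=13  …......[.]######…
step 10: q1 h=12  …......[.]######…
step 11: q1 h=11  …......[.]######…

11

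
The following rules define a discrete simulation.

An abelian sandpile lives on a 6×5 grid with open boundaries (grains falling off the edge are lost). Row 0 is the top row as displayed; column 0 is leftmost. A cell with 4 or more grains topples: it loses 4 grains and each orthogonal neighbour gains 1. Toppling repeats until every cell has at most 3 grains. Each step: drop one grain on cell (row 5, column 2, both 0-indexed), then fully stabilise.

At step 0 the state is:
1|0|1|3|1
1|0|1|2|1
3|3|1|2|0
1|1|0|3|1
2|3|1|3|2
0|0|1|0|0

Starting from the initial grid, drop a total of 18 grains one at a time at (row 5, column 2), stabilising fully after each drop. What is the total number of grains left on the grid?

49

step 0: 1|0|1|3|1
1|0|1|2|1
3|3|1|2|0
1|1|0|3|1
2|3|1|3|2
0|0|1|0|0
step 1: 1|0|1|3|1
1|0|1|2|1
3|3|1|2|0
1|1|0|3|1
2|3|1|3|2
0|0|2|0|0
step 2: 1|0|1|3|1
1|0|1|2|1
3|3|1|2|0
1|1|0|3|1
2|3|1|3|2
0|0|3|0|0
step 3: 1|0|1|3|1
1|0|1|2|1
3|3|1|2|0
1|1|0|3|1
2|3|2|3|2
0|1|0|1|0
step 4: 1|0|1|3|1
1|0|1|2|1
3|3|1|2|0
1|1|0|3|1
2|3|2|3|2
0|1|1|1|0
step 5: 1|0|1|3|1
1|0|1|2|1
3|3|1|2|0
1|1|0|3|1
2|3|2|3|2
0|1|2|1|0
step 6: 1|0|1|3|1
1|0|1|2|1
3|3|1|2|0
1|1|0|3|1
2|3|2|3|2
0|1|3|1|0
step 7: 1|0|1|3|1
1|0|1|2|1
3|3|1|2|0
1|1|0|3|1
2|3|3|3|2
0|2|0|2|0
step 8: 1|0|1|3|1
1|0|1|2|1
3|3|1|2|0
1|1|0|3|1
2|3|3|3|2
0|2|1|2|0
step 9: 1|0|1|3|1
1|0|1|2|1
3|3|1|2|0
1|1|0|3|1
2|3|3|3|2
0|2|2|2|0
step 10: 1|0|1|3|1
1|0|1|2|1
3|3|1|2|0
1|1|0|3|1
2|3|3|3|2
0|2|3|2|0
step 11: 1|0|1|3|1
1|0|1|2|1
3|3|1|3|0
1|2|2|0|2
3|1|2|2|3
1|0|3|0|1
step 12: 1|0|1|3|1
1|0|1|2|1
3|3|1|3|0
1|2|2|0|2
3|1|3|2|3
1|1|0|1|1
step 13: 1|0|1|3|1
1|0|1|2|1
3|3|1|3|0
1|2|2|0|2
3|1|3|2|3
1|1|1|1|1
step 14: 1|0|1|3|1
1|0|1|2|1
3|3|1|3|0
1|2|2|0|2
3|1|3|2|3
1|1|2|1|1
step 15: 1|0|1|3|1
1|0|1|2|1
3|3|1|3|0
1|2|2|0|2
3|1|3|2|3
1|1|3|1|1
step 16: 1|0|1|3|1
1|0|1|2|1
3|3|1|3|0
1|2|3|0|2
3|2|0|3|3
1|2|1|2|1
step 17: 1|0|1|3|1
1|0|1|2|1
3|3|1|3|0
1|2|3|0|2
3|2|0|3|3
1|2|2|2|1
step 18: 1|0|1|3|1
1|0|1|2|1
3|3|1|3|0
1|2|3|0|2
3|2|0|3|3
1|2|3|2|1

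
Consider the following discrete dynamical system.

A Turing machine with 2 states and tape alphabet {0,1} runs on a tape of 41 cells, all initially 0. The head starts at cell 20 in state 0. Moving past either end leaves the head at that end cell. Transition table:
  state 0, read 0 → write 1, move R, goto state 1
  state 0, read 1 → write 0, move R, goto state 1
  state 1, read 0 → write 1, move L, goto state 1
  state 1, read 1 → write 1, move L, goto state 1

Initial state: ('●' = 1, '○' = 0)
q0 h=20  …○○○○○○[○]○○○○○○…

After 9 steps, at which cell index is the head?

13

0) q0 h=20  …○○○○○○[○]○○○○○○…
1) q1 h=21  …○○○○○●[○]○○○○○○…
2) q1 h=20  …○○○○○○[●]●○○○○○…
3) q1 h=19  …○○○○○○[○]●●○○○○…
4) q1 h=18  …○○○○○○[○]●●●○○○…
5) q1 h=17  …○○○○○○[○]●●●●○○…
6) q1 h=16  …○○○○○○[○]●●●●●○…
7) q1 h=15  …○○○○○○[○]●●●●●●…
8) q1 h=14  …○○○○○○[○]●●●●●●…
9) q1 h=13  …○○○○○○[○]●●●●●●…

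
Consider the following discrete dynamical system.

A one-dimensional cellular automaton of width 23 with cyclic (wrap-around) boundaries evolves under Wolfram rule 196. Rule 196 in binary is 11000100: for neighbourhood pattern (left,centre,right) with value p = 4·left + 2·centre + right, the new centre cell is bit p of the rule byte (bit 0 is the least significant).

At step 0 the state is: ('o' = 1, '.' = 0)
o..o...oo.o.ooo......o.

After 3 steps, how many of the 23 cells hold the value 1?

6

gen 0: o..o...oo.o.ooo......o.
gen 1: o..o....o.o..oo......o.
gen 2: o..o....o.o...o......o.
gen 3: o..o....o.o...o......o.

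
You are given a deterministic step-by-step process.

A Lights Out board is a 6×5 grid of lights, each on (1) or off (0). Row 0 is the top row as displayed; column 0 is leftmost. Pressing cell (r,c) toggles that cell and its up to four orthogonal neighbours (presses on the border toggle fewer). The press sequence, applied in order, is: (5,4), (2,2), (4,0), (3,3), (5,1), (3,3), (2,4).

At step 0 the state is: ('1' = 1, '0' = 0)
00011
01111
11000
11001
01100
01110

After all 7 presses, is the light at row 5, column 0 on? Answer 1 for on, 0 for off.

0

k=0  00011
01111
11000
11001
01100
01110
k=1  00011
01111
11000
11001
01101
01101
k=2  00011
01011
10110
11101
01101
01101
k=3  00011
01011
10110
01101
10101
11101
k=4  00011
01011
10100
01010
10111
11101
k=5  00011
01011
10100
01010
11111
00001
k=6  00011
01011
10110
01101
11101
00001
k=7  00011
01010
10101
01100
11101
00001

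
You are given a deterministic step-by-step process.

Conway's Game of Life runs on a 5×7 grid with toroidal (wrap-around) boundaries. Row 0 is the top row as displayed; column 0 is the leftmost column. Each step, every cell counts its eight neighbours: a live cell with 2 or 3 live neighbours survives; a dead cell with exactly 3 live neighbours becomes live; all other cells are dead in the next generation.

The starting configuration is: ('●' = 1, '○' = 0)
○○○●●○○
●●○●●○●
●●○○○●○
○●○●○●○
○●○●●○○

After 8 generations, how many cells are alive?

k=0  ○○○●●○○
●●○●●○●
●●○○○●○
○●○●○●○
○●○●●○○
k=1  ○●○○○○○
○●○●○○●
○○○●○●○
○●○●○●●
○○○○○●○
k=2  ●○●○○○○
●○○○●○○
○○○●○●○
○○●○○●●
●○●○●●●
k=3  ●○○○●○○
○●○●●○●
○○○●○●○
●●●○○○○
●○●○●○○
k=4  ●○●○●○●
●○●●○○●
○○○●○●●
●○●○●○●
●○●○○○●
k=5  ○○●○○○○
○○●○○○○
○○○○○○○
○○●○●○○
○○●○○○○
k=6  ○●●●○○○
○○○○○○○
○○○●○○○
○○○●○○○
○●●○○○○
k=7  ○●○●○○○
○○○●○○○
○○○○○○○
○○○●○○○
○●○○○○○
k=8  ○○○○○○○
○○●○○○○
○○○○○○○
○○○○○○○
○○○○○○○

1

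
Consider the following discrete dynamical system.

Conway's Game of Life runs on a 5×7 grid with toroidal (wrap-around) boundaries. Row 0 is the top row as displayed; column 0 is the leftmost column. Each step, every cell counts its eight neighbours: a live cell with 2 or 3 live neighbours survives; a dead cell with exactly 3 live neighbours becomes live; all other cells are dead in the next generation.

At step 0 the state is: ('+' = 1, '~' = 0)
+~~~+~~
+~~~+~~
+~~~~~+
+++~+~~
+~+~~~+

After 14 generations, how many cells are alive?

gen 0: +~~~+~~
+~~~+~~
+~~~~~+
+++~+~~
+~+~~~+
gen 1: +~~+~+~
++~~~+~
~~~+~++
~~++~+~
~~+~~++
gen 2: +~+~~+~
+++~~+~
++~+~+~
~~++~~~
~++~~+~
gen 3: +~~+++~
~~~+~+~
+~~+~~~
+~~+~~+
~~~~+~+
gen 4: ~~~+~~~
~~++~+~
+~++~~~
+~~++++
~~~~~~~
gen 5: ~~+++~~
~+~~~~~
+~~~~~~
+++++++
~~~+~++
gen 6: ~~++++~
~+++~~~
~~~+++~
~+++~~~
~~~~~~~
gen 7: ~+~~+~~
~+~~~~~
~~~~~~~
~~++~~~
~+~~~~~
gen 8: +++~~~~
~~~~~~~
~~+~~~~
~~+~~~~
~+~+~~~
gen 9: +++~~~~
~~+~~~~
~~~~~~~
~+++~~~
+~~+~~~
gen 10: +~++~~~
~~+~~~~
~+~+~~~
~+++~~~
+~~+~~~
gen 11: ~~++~~~
~~~~~~~
~+~+~~~
++~++~~
+~~~+~~
gen 12: ~~~+~~~
~~~+~~~
++~++~~
++~++~~
+~~~+~~
gen 13: ~~~++~~
~~~+~~~
++~~~~~
~~~~~++
+++~+~~
gen 14: ~+~~+~~
~~+++~~
+~~~~~+
~~+~~++
+++~+~+

15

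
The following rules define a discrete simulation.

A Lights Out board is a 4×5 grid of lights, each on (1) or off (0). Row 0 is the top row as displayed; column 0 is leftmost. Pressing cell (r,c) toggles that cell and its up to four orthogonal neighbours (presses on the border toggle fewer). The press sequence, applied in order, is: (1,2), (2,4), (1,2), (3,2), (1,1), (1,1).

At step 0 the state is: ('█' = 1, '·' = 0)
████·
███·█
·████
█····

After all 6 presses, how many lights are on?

13

gen 0: ████·
███·█
·████
█····
gen 1: ██·█·
█··██
·█·██
█····
gen 2: ██·█·
█··█·
·█···
█···█
gen 3: ████·
███··
·██··
█···█
gen 4: ████·
███··
·█···
█████
gen 5: █·██·
·····
·····
█████
gen 6: ████·
███··
·█···
█████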